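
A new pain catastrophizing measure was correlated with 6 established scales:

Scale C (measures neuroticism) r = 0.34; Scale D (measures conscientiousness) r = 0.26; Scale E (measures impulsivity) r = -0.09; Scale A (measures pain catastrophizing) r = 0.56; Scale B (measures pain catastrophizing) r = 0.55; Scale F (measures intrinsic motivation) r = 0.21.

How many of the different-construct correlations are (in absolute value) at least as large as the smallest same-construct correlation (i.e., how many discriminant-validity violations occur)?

Convergent (same construct = pain catastrophizing): Scale A, Scale B.
Smallest convergent = 0.55. Discriminant |r|: 0.34, 0.26, 0.09, 0.21; count ≥ 0.55 → 0.

0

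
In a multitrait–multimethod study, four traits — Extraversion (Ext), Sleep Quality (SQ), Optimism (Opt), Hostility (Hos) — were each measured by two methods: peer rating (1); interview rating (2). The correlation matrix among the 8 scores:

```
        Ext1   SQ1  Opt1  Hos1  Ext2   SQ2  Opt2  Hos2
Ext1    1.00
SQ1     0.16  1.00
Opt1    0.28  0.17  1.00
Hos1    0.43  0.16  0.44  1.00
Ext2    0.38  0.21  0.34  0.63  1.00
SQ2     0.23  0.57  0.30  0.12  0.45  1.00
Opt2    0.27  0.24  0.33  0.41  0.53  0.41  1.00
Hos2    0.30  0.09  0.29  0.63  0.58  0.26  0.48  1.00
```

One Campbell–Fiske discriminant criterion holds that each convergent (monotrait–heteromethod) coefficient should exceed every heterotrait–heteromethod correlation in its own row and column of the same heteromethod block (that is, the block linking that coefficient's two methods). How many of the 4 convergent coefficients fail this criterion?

Checking each validity diagonal entry against its comparison values:
Ext (methods 1·2): 0.38 vs {0.23, 0.21, 0.27, 0.34, 0.30, 0.63} → fail.
SQ (methods 1·2): 0.57 vs {0.21, 0.23, 0.24, 0.30, 0.09, 0.12} → pass.
Opt (methods 1·2): 0.33 vs {0.34, 0.27, 0.30, 0.24, 0.29, 0.41} → fail.
Hos (methods 1·2): 0.63 vs {0.63, 0.30, 0.12, 0.09, 0.41, 0.29} → fail.
3 of 4 fail.

3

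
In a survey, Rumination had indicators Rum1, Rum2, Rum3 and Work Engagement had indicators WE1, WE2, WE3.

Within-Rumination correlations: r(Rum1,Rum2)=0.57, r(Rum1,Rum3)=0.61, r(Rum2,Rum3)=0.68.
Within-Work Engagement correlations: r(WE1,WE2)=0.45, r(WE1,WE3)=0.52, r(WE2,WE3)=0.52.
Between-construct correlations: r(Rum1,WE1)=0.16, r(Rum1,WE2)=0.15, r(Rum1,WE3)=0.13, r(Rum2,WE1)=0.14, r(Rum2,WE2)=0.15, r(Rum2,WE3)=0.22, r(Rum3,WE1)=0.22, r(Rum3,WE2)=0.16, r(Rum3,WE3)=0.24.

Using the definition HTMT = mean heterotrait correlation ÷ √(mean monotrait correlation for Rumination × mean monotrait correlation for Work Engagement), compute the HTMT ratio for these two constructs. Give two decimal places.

Mean between = 1.57/9 = 0.1744.
Mean within-Rum = 1.86/3 = 0.6200; mean within-WE = 1.49/3 = 0.4967.
Geometric mean = √(0.6200 × 0.4967) = 0.5549.
HTMT = 0.1744 / 0.5549 = 0.31.

0.31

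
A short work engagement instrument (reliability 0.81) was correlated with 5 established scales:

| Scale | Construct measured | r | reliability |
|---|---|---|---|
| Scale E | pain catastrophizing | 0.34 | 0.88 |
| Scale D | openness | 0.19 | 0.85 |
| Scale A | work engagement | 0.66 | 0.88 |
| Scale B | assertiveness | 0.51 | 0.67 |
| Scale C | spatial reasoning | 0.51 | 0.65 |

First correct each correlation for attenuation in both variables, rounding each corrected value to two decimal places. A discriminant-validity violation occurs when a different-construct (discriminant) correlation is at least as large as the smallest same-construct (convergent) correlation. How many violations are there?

0

Disattenuated r (r / √(r_scale · r_new)):
  Scale E (disc): 0.34 / √(0.88·0.81) = 0.40
  Scale D (disc): 0.19 / √(0.85·0.81) = 0.23
  Scale A (conv): 0.66 / √(0.88·0.81) = 0.78
  Scale B (disc): 0.51 / √(0.67·0.81) = 0.69
  Scale C (disc): 0.51 / √(0.65·0.81) = 0.70
Smallest convergent = 0.78. Discriminant values: 0.40, 0.23, 0.69, 0.70; count ≥ 0.78 → 0.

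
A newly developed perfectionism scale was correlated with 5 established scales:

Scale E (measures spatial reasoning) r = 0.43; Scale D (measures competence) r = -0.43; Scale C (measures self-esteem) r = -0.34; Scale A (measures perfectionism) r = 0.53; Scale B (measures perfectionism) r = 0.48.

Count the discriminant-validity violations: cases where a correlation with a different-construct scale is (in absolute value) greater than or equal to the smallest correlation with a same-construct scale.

Convergent (same construct = perfectionism): Scale A, Scale B.
Smallest convergent = 0.48. Discriminant |r|: 0.43, 0.43, 0.34; count ≥ 0.48 → 0.

0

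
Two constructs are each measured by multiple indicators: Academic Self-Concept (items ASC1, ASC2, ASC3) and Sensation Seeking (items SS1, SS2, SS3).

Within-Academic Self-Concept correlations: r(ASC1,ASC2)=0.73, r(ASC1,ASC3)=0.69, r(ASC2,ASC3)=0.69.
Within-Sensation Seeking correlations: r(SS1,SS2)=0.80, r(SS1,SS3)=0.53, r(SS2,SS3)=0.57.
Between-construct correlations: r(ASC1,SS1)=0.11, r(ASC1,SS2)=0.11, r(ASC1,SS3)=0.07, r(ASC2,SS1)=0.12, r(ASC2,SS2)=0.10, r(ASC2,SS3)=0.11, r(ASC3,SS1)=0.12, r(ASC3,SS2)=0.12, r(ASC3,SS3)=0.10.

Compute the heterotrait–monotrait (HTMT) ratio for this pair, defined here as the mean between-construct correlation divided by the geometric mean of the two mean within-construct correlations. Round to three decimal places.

Mean between = 0.96/9 = 0.1067.
Mean within-ASC = 2.11/3 = 0.7033; mean within-SS = 1.90/3 = 0.6333.
Geometric mean = √(0.7033 × 0.6333) = 0.6674.
HTMT = 0.1067 / 0.6674 = 0.160.

0.160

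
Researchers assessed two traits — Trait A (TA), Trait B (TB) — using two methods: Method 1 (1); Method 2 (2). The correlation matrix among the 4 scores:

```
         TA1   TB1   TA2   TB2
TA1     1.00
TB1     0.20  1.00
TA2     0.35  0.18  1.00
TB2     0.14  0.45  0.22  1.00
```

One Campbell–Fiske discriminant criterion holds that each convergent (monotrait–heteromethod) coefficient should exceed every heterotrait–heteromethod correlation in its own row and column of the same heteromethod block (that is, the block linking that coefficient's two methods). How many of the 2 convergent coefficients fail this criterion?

0

Each convergent coefficient versus the relevant comparison correlations:
TA (methods 1·2): 0.35 vs {0.14, 0.18} → pass.
TB (methods 1·2): 0.45 vs {0.18, 0.14} → pass.
0 of 2 fail.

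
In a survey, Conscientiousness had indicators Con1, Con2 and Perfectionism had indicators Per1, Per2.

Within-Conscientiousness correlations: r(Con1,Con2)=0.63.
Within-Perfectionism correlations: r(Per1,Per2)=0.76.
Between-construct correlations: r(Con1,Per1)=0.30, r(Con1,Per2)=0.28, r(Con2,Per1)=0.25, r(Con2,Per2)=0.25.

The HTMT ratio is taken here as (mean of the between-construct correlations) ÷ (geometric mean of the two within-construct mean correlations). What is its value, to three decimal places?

0.390

Between-construct mean = 1.08/4 = 0.2700.
Mean within-Con = 0.63/1 = 0.6300; mean within-Per = 0.76/1 = 0.7600.
Geometric mean = √(0.6300 × 0.7600) = 0.6920.
HTMT = 0.2700 / 0.6920 = 0.390.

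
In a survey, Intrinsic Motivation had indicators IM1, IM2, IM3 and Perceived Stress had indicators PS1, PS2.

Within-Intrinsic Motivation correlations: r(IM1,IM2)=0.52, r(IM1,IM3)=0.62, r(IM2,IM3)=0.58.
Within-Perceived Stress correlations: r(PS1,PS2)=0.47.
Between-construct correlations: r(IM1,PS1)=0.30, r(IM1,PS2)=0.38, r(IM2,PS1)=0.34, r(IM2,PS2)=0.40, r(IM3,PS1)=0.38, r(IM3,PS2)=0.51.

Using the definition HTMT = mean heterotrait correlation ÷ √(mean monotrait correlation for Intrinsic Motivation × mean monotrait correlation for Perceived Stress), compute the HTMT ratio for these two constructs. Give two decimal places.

Between-construct mean = 2.31/6 = 0.3850.
Mean within-IM = 1.72/3 = 0.5733; mean within-PS = 0.47/1 = 0.4700.
Geometric mean = √(0.5733 × 0.4700) = 0.5191.
HTMT = 0.3850 / 0.5191 = 0.74.

0.74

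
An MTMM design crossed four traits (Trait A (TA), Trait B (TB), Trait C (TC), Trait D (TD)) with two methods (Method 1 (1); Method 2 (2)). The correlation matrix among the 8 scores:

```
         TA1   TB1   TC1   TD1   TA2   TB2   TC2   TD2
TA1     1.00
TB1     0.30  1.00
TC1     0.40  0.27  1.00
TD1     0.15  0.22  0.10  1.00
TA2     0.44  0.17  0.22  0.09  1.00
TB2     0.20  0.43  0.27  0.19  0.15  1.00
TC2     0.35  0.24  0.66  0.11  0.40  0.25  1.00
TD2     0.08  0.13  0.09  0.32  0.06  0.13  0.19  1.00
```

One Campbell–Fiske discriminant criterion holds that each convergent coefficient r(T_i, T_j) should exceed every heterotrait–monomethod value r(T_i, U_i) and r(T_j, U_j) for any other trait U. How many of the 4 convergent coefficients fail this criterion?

0

Checking each validity diagonal entry against its comparison values:
TA (methods 1·2): 0.44 vs {0.30, 0.15, 0.40, 0.40, 0.15, 0.06} → pass.
TB (methods 1·2): 0.43 vs {0.30, 0.15, 0.27, 0.25, 0.22, 0.13} → pass.
TC (methods 1·2): 0.66 vs {0.40, 0.40, 0.27, 0.25, 0.10, 0.19} → pass.
TD (methods 1·2): 0.32 vs {0.15, 0.06, 0.22, 0.13, 0.10, 0.19} → pass.
0 of 4 fail.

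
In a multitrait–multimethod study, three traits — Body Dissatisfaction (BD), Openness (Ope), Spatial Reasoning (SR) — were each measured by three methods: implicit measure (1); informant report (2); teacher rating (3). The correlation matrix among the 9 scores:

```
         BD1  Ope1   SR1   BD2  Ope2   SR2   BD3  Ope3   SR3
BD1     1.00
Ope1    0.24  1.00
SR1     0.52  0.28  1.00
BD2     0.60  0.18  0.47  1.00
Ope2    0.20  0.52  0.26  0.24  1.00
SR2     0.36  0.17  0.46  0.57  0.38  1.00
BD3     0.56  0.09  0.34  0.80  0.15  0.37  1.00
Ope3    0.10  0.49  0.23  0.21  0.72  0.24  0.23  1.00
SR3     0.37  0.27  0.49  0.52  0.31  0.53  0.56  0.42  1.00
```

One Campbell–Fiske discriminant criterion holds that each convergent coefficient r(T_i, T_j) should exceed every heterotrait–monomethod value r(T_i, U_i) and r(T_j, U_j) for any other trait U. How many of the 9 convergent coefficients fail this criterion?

Each convergent coefficient versus the relevant comparison correlations:
BD (methods 1·2): 0.60 vs {0.24, 0.24, 0.52, 0.57} → pass.
BD (methods 1·3): 0.56 vs {0.24, 0.23, 0.52, 0.56} → fail.
BD (methods 2·3): 0.80 vs {0.24, 0.23, 0.57, 0.56} → pass.
Ope (methods 1·2): 0.52 vs {0.24, 0.24, 0.28, 0.38} → pass.
Ope (methods 1·3): 0.49 vs {0.24, 0.23, 0.28, 0.42} → pass.
Ope (methods 2·3): 0.72 vs {0.24, 0.23, 0.38, 0.42} → pass.
SR (methods 1·2): 0.46 vs {0.52, 0.57, 0.28, 0.38} → fail.
SR (methods 1·3): 0.49 vs {0.52, 0.56, 0.28, 0.42} → fail.
SR (methods 2·3): 0.53 vs {0.57, 0.56, 0.38, 0.42} → fail.
4 of 9 fail.

4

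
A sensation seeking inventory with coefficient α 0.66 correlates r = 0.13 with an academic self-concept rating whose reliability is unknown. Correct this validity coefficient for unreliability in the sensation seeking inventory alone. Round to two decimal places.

Single correction: r_c = r_obs / √r_xx = 0.13 / √0.66 = 0.13 / 0.8124 ≈ 0.16.

0.16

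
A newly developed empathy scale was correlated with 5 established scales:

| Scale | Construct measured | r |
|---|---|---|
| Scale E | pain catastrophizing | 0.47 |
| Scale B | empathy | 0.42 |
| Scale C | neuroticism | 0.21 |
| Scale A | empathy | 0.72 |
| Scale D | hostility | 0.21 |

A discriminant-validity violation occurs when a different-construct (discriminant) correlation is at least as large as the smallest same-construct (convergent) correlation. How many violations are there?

1

Convergent (same construct = empathy): Scale B, Scale A.
Smallest convergent = 0.42. Discriminant values: 0.47, 0.21, 0.21; count ≥ 0.42 → 1.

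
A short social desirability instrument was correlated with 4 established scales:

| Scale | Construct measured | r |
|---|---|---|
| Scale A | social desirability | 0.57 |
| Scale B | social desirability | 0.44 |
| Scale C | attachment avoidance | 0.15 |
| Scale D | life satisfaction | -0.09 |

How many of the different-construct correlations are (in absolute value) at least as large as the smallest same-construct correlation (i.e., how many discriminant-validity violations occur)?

0

Convergent (same construct = social desirability): Scale A, Scale B.
Smallest convergent = 0.44. Discriminant |r|: 0.15, 0.09; count ≥ 0.44 → 0.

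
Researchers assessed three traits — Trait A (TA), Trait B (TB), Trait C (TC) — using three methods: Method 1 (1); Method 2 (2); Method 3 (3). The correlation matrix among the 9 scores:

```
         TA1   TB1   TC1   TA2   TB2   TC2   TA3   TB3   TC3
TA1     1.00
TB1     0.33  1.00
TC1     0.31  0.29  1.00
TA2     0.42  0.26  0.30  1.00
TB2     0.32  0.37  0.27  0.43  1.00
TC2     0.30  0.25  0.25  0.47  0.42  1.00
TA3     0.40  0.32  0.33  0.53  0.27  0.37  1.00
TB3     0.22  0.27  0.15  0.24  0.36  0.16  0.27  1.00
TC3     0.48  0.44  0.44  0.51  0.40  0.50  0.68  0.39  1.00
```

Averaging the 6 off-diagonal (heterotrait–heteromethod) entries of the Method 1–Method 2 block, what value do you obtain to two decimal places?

HTHM values (method 1 × method 2): 0.32, 0.30, 0.26, 0.25, 0.30, 0.27; mean = 1.70/6 = 0.28.

0.28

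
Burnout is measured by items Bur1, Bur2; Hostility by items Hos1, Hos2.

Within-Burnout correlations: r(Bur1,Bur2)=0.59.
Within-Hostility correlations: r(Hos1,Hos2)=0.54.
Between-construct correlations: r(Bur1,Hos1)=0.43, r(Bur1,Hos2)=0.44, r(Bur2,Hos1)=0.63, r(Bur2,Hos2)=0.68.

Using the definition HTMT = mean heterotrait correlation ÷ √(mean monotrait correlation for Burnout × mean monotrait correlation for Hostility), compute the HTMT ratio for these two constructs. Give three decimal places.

Mean between = 2.18/4 = 0.5450.
Mean within-Bur = 0.59/1 = 0.5900; mean within-Hos = 0.54/1 = 0.5400.
Geometric mean = √(0.5900 × 0.5400) = 0.5644.
HTMT = 0.5450 / 0.5644 = 0.966.

0.966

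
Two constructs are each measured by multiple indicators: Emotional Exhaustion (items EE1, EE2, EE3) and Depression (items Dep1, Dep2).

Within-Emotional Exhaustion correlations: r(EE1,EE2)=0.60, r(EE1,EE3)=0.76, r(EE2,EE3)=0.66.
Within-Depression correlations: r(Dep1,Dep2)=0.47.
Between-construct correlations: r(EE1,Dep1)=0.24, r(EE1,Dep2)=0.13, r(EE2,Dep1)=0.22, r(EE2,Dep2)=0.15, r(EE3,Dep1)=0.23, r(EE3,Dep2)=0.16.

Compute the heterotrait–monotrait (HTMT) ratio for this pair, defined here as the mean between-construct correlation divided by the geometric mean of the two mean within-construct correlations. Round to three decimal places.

0.335

Mean heterotrait r = 1.13/6 = 0.1883.
Mean within-EE = 2.02/3 = 0.6733; mean within-Dep = 0.47/1 = 0.4700.
Geometric mean = √(0.6733 × 0.4700) = 0.5625.
HTMT = 0.1883 / 0.5625 = 0.335.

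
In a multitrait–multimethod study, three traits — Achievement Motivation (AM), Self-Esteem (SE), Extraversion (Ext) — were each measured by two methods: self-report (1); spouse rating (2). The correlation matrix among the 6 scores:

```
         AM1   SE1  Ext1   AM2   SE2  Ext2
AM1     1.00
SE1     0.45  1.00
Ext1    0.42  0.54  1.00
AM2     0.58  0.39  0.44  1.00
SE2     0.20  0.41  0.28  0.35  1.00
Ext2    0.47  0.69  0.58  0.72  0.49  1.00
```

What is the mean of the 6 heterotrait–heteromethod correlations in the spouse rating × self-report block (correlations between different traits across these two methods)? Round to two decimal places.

HTHM values (method 2 × method 1): 0.39, 0.44, 0.20, 0.28, 0.47, 0.69; mean = 2.47/6 = 0.41.

0.41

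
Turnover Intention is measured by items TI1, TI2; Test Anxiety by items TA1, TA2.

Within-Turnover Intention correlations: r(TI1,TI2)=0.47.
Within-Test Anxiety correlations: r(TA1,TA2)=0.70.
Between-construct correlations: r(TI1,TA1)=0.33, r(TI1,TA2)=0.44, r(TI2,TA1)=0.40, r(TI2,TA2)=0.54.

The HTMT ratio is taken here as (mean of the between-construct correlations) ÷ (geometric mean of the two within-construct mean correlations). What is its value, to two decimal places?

0.75

Mean between = 1.71/4 = 0.4275.
Mean within-TI = 0.47/1 = 0.4700; mean within-TA = 0.70/1 = 0.7000.
Geometric mean = √(0.4700 × 0.7000) = 0.5736.
HTMT = 0.4275 / 0.5736 = 0.75.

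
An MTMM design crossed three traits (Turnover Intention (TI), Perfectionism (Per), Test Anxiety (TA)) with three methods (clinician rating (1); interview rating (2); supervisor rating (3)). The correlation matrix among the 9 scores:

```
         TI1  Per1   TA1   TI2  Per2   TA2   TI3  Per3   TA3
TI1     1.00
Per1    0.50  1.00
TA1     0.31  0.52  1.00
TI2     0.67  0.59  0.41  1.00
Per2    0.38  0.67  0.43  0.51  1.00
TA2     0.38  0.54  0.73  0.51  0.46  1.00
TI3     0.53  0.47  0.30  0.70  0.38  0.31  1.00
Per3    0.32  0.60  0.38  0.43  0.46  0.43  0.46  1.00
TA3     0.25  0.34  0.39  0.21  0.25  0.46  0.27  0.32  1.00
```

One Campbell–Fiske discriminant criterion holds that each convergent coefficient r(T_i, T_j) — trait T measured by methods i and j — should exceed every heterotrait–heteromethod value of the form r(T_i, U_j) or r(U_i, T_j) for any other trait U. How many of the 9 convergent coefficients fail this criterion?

Checking each validity diagonal entry against its comparison values:
TI (methods 1·2): 0.67 vs {0.38, 0.59, 0.38, 0.41} → pass.
TI (methods 1·3): 0.53 vs {0.32, 0.47, 0.25, 0.30} → pass.
TI (methods 2·3): 0.70 vs {0.43, 0.38, 0.21, 0.31} → pass.
Per (methods 1·2): 0.67 vs {0.59, 0.38, 0.54, 0.43} → pass.
Per (methods 1·3): 0.60 vs {0.47, 0.32, 0.34, 0.38} → pass.
Per (methods 2·3): 0.46 vs {0.38, 0.43, 0.25, 0.43} → pass.
TA (methods 1·2): 0.73 vs {0.41, 0.38, 0.43, 0.54} → pass.
TA (methods 1·3): 0.39 vs {0.30, 0.25, 0.38, 0.34} → pass.
TA (methods 2·3): 0.46 vs {0.31, 0.21, 0.43, 0.25} → pass.
0 of 9 fail.

0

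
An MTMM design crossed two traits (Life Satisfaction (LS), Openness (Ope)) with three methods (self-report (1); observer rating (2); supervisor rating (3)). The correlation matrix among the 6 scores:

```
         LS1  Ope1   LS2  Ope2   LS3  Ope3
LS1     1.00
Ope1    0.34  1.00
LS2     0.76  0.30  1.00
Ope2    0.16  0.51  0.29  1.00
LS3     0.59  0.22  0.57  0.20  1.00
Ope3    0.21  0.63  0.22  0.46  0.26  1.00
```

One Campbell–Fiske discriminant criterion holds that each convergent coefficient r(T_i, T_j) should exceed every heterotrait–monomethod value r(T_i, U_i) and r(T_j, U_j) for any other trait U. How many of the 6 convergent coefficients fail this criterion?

Convergent coefficients and their comparison sets:
LS (methods 1·2): 0.76 vs {0.34, 0.29} → pass.
LS (methods 1·3): 0.59 vs {0.34, 0.26} → pass.
LS (methods 2·3): 0.57 vs {0.29, 0.26} → pass.
Ope (methods 1·2): 0.51 vs {0.34, 0.29} → pass.
Ope (methods 1·3): 0.63 vs {0.34, 0.26} → pass.
Ope (methods 2·3): 0.46 vs {0.29, 0.26} → pass.
0 of 6 fail.

0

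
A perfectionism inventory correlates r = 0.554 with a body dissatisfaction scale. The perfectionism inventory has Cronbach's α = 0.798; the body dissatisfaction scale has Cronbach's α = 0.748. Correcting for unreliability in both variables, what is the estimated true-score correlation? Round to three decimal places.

r_true = r_obs / √(r_xx · r_yy) = 0.554 / √(0.798 × 0.748) = 0.554 / √0.596904 = 0.554 / 0.7726 ≈ 0.717.

0.717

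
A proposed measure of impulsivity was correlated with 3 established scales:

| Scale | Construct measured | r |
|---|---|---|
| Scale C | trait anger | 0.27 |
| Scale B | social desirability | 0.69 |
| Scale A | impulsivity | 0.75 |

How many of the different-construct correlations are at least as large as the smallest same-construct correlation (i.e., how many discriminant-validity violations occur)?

0

Convergent (same construct = impulsivity): Scale A.
Smallest convergent = 0.75. Discriminant values: 0.27, 0.69; count ≥ 0.75 → 0.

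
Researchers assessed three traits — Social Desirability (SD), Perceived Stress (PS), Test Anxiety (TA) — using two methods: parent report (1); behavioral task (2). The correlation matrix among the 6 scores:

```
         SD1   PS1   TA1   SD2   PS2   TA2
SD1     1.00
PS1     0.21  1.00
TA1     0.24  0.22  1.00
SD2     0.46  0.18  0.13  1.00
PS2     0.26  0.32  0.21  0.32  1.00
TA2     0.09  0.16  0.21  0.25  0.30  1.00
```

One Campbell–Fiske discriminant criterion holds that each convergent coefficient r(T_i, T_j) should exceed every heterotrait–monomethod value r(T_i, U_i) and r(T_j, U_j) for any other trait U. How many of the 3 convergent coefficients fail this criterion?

2

Checking each validity diagonal entry against its comparison values:
SD (methods 1·2): 0.46 vs {0.21, 0.32, 0.24, 0.25} → pass.
PS (methods 1·2): 0.32 vs {0.21, 0.32, 0.22, 0.30} → fail.
TA (methods 1·2): 0.21 vs {0.24, 0.25, 0.22, 0.30} → fail.
2 of 3 fail.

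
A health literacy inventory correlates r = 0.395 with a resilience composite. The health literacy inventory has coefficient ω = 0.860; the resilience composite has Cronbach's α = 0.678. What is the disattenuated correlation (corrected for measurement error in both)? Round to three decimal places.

r_true = r_obs / √(r_xx · r_yy) = 0.395 / √(0.860 × 0.678) = 0.395 / √0.583080 = 0.395 / 0.7636 ≈ 0.517.

0.517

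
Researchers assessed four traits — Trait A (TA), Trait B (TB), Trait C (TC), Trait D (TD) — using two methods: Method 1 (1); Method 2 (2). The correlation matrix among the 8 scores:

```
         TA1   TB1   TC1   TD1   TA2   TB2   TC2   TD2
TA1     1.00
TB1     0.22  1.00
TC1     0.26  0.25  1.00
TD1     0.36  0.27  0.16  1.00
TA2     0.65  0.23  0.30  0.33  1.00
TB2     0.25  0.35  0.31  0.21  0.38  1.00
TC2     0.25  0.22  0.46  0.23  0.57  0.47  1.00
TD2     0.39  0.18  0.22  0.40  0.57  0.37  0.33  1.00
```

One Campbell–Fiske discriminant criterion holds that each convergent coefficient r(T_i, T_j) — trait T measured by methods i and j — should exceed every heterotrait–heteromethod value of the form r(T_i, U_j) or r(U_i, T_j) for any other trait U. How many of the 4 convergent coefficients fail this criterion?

0

Checking each validity diagonal entry against its comparison values:
TA (methods 1·2): 0.65 vs {0.25, 0.23, 0.25, 0.30, 0.39, 0.33} → pass.
TB (methods 1·2): 0.35 vs {0.23, 0.25, 0.22, 0.31, 0.18, 0.21} → pass.
TC (methods 1·2): 0.46 vs {0.30, 0.25, 0.31, 0.22, 0.22, 0.23} → pass.
TD (methods 1·2): 0.40 vs {0.33, 0.39, 0.21, 0.18, 0.23, 0.22} → pass.
0 of 4 fail.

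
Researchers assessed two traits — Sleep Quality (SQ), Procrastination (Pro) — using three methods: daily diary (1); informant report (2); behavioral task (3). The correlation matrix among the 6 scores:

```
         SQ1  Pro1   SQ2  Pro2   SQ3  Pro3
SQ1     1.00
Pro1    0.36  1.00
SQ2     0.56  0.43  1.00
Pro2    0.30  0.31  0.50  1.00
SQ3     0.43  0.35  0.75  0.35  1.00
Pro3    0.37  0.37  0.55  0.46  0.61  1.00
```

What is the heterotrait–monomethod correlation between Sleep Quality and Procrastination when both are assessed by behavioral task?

0.61

Different traits, same method: r(SQ3, Pro3) = 0.61.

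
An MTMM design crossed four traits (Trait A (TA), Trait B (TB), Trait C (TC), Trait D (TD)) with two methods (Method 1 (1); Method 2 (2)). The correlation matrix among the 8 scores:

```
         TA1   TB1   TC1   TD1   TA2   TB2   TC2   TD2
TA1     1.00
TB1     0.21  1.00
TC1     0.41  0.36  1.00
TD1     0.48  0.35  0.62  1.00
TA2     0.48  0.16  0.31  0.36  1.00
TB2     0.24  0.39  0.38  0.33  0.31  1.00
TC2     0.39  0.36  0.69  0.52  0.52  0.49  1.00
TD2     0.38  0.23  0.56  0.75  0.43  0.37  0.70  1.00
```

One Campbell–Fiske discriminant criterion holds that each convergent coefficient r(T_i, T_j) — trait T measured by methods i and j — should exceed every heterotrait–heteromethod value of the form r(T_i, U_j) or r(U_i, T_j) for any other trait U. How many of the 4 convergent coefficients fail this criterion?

0

Each convergent coefficient versus the relevant comparison correlations:
TA (methods 1·2): 0.48 vs {0.24, 0.16, 0.39, 0.31, 0.38, 0.36} → pass.
TB (methods 1·2): 0.39 vs {0.16, 0.24, 0.36, 0.38, 0.23, 0.33} → pass.
TC (methods 1·2): 0.69 vs {0.31, 0.39, 0.38, 0.36, 0.56, 0.52} → pass.
TD (methods 1·2): 0.75 vs {0.36, 0.38, 0.33, 0.23, 0.52, 0.56} → pass.
0 of 4 fail.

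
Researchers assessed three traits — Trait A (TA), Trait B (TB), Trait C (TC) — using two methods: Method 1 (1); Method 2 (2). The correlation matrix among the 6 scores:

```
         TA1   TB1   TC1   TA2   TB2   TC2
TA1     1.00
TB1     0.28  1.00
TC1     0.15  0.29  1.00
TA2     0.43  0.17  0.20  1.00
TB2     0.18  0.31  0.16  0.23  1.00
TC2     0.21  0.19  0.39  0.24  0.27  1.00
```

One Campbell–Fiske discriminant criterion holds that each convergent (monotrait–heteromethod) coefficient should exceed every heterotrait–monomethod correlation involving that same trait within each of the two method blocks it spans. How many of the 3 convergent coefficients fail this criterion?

Each convergent coefficient versus the relevant comparison correlations:
TA (methods 1·2): 0.43 vs {0.28, 0.23, 0.15, 0.24} → pass.
TB (methods 1·2): 0.31 vs {0.28, 0.23, 0.29, 0.27} → pass.
TC (methods 1·2): 0.39 vs {0.15, 0.24, 0.29, 0.27} → pass.
0 of 3 fail.

0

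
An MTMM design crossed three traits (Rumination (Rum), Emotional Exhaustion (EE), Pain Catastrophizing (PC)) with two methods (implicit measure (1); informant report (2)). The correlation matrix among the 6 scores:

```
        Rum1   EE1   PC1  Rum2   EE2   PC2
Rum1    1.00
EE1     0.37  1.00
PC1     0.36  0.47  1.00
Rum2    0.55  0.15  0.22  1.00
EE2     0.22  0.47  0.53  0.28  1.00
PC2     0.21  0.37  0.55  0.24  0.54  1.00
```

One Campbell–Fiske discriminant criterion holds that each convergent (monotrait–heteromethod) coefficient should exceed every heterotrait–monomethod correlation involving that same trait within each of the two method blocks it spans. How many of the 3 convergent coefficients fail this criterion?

1

Convergent coefficients and their comparison sets:
Rum (methods 1·2): 0.55 vs {0.37, 0.28, 0.36, 0.24} → pass.
EE (methods 1·2): 0.47 vs {0.37, 0.28, 0.47, 0.54} → fail.
PC (methods 1·2): 0.55 vs {0.36, 0.24, 0.47, 0.54} → pass.
1 of 3 fail.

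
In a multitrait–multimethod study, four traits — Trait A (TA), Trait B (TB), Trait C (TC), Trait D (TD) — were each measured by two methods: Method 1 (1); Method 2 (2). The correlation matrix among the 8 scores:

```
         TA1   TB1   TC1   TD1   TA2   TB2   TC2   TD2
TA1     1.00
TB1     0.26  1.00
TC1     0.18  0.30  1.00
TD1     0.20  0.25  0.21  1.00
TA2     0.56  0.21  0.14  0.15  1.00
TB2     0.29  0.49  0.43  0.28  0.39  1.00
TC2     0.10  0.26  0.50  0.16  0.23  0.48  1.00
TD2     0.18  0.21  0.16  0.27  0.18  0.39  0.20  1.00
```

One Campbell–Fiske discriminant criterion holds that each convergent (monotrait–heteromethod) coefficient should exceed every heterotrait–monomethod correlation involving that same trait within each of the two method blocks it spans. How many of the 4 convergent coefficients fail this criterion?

1

Each convergent coefficient versus the relevant comparison correlations:
TA (methods 1·2): 0.56 vs {0.26, 0.39, 0.18, 0.23, 0.20, 0.18} → pass.
TB (methods 1·2): 0.49 vs {0.26, 0.39, 0.30, 0.48, 0.25, 0.39} → pass.
TC (methods 1·2): 0.50 vs {0.18, 0.23, 0.30, 0.48, 0.21, 0.20} → pass.
TD (methods 1·2): 0.27 vs {0.20, 0.18, 0.25, 0.39, 0.21, 0.20} → fail.
1 of 4 fail.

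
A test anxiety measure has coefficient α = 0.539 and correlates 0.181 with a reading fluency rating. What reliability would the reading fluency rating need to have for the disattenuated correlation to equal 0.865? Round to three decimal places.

0.081

r_true = r_obs / √(r_xx · r_yy) ⇒ 0.865 = 0.181 / √(0.539 · r_yy).
√(0.539 · r_yy) = 0.181 / 0.865 = 0.2092; 0.539 · r_yy = 0.0438; r_yy = 0.0438 / 0.539 ≈ 0.081.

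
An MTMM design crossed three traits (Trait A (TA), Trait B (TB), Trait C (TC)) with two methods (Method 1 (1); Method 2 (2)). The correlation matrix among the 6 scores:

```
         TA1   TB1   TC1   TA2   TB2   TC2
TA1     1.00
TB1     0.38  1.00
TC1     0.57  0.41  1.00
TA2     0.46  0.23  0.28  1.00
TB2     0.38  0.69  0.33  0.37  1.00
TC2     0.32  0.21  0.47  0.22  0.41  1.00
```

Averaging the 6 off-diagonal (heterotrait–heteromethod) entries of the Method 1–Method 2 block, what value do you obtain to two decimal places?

0.29

HTHM values (method 1 × method 2): 0.38, 0.32, 0.23, 0.21, 0.28, 0.33; mean = 1.75/6 = 0.29.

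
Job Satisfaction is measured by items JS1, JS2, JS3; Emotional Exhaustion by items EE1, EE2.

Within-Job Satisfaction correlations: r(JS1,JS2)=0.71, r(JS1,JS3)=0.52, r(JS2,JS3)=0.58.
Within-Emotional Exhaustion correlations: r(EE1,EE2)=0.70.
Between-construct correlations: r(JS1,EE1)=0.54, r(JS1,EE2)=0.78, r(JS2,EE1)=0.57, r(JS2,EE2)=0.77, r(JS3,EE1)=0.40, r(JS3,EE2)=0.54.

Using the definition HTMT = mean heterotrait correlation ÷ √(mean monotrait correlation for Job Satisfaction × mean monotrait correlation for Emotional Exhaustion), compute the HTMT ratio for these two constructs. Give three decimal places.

0.923

Mean between = 3.60/6 = 0.6000.
Mean within-JS = 1.81/3 = 0.6033; mean within-EE = 0.70/1 = 0.7000.
Geometric mean = √(0.6033 × 0.7000) = 0.6499.
HTMT = 0.6000 / 0.6499 = 0.923.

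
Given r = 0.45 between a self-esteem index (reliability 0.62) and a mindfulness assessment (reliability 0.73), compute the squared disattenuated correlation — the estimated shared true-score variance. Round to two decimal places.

Disattenuated r = 0.45 / √(0.62 × 0.73) = 0.45 / 0.6728 = 0.6688.
Shared true-score variance = 0.6688² = 0.4473 ≈ 0.45.

0.45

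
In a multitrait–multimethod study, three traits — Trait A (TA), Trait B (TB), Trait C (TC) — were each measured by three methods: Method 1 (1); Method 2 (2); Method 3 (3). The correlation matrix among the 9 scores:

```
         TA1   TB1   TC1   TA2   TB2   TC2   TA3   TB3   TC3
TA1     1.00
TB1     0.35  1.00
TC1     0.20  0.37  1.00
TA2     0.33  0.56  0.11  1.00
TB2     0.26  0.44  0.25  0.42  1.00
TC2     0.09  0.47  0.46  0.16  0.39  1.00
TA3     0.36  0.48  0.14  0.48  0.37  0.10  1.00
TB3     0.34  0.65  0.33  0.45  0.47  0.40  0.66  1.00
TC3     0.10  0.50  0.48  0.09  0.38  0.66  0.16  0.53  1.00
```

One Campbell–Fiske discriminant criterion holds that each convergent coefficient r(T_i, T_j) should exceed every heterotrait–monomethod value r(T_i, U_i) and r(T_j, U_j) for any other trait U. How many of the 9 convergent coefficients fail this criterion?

Checking each validity diagonal entry against its comparison values:
TA (methods 1·2): 0.33 vs {0.35, 0.42, 0.20, 0.16} → fail.
TA (methods 1·3): 0.36 vs {0.35, 0.66, 0.20, 0.16} → fail.
TA (methods 2·3): 0.48 vs {0.42, 0.66, 0.16, 0.16} → fail.
TB (methods 1·2): 0.44 vs {0.35, 0.42, 0.37, 0.39} → pass.
TB (methods 1·3): 0.65 vs {0.35, 0.66, 0.37, 0.53} → fail.
TB (methods 2·3): 0.47 vs {0.42, 0.66, 0.39, 0.53} → fail.
TC (methods 1·2): 0.46 vs {0.20, 0.16, 0.37, 0.39} → pass.
TC (methods 1·3): 0.48 vs {0.20, 0.16, 0.37, 0.53} → fail.
TC (methods 2·3): 0.66 vs {0.16, 0.16, 0.39, 0.53} → pass.
6 of 9 fail.

6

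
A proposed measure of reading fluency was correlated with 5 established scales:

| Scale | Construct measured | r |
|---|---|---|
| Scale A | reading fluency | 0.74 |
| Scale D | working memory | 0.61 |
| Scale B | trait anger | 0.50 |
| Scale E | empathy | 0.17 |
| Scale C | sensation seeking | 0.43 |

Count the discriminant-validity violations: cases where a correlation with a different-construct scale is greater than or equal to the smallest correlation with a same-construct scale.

0

Convergent (same construct = reading fluency): Scale A.
Smallest convergent = 0.74. Discriminant values: 0.61, 0.50, 0.17, 0.43; count ≥ 0.74 → 0.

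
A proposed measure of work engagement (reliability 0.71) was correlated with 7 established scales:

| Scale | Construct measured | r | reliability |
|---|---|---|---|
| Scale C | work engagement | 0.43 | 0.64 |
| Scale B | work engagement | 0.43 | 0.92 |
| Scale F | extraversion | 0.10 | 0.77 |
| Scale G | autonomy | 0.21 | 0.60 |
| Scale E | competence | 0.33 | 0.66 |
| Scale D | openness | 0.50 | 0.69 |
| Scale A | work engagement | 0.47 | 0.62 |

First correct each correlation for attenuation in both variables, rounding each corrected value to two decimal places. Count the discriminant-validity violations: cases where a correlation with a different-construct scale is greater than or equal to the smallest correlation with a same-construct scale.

Disattenuated r (r / √(r_scale · r_new)):
  Scale C (conv): 0.43 / √(0.64·0.71) = 0.64
  Scale B (conv): 0.43 / √(0.92·0.71) = 0.53
  Scale F (disc): 0.10 / √(0.77·0.71) = 0.14
  Scale G (disc): 0.21 / √(0.60·0.71) = 0.32
  Scale E (disc): 0.33 / √(0.66·0.71) = 0.48
  Scale D (disc): 0.50 / √(0.69·0.71) = 0.71
  Scale A (conv): 0.47 / √(0.62·0.71) = 0.71
Smallest convergent = 0.53. Discriminant values: 0.14, 0.32, 0.48, 0.71; count ≥ 0.53 → 1.

1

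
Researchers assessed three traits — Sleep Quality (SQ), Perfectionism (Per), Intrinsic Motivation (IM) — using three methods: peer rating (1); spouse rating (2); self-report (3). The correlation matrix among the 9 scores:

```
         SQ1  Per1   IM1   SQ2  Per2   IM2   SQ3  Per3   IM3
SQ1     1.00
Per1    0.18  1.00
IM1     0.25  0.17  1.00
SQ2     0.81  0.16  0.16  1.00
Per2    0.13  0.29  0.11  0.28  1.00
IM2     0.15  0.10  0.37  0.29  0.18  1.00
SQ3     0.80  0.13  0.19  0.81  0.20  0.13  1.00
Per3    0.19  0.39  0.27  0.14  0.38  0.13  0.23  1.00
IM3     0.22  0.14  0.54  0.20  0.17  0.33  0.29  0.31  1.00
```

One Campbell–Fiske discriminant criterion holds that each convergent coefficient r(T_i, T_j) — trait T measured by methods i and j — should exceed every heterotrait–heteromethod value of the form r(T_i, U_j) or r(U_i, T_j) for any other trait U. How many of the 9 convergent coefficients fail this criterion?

Each convergent coefficient versus the relevant comparison correlations:
SQ (methods 1·2): 0.81 vs {0.13, 0.16, 0.15, 0.16} → pass.
SQ (methods 1·3): 0.80 vs {0.19, 0.13, 0.22, 0.19} → pass.
SQ (methods 2·3): 0.81 vs {0.14, 0.20, 0.20, 0.13} → pass.
Per (methods 1·2): 0.29 vs {0.16, 0.13, 0.10, 0.11} → pass.
Per (methods 1·3): 0.39 vs {0.13, 0.19, 0.14, 0.27} → pass.
Per (methods 2·3): 0.38 vs {0.20, 0.14, 0.17, 0.13} → pass.
IM (methods 1·2): 0.37 vs {0.16, 0.15, 0.11, 0.10} → pass.
IM (methods 1·3): 0.54 vs {0.19, 0.22, 0.27, 0.14} → pass.
IM (methods 2·3): 0.33 vs {0.13, 0.20, 0.13, 0.17} → pass.
0 of 9 fail.

0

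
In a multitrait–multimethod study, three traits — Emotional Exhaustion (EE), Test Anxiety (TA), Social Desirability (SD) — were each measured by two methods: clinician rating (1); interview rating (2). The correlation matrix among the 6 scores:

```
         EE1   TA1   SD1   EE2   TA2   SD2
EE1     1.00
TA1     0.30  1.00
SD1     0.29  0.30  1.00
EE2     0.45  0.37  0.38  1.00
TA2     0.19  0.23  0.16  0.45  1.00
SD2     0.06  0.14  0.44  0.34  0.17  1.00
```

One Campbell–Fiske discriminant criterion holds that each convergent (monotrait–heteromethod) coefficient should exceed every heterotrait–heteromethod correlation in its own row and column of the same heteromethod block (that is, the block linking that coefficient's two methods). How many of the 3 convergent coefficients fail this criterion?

1

Each convergent coefficient versus the relevant comparison correlations:
EE (methods 1·2): 0.45 vs {0.19, 0.37, 0.06, 0.38} → pass.
TA (methods 1·2): 0.23 vs {0.37, 0.19, 0.14, 0.16} → fail.
SD (methods 1·2): 0.44 vs {0.38, 0.06, 0.16, 0.14} → pass.
1 of 3 fail.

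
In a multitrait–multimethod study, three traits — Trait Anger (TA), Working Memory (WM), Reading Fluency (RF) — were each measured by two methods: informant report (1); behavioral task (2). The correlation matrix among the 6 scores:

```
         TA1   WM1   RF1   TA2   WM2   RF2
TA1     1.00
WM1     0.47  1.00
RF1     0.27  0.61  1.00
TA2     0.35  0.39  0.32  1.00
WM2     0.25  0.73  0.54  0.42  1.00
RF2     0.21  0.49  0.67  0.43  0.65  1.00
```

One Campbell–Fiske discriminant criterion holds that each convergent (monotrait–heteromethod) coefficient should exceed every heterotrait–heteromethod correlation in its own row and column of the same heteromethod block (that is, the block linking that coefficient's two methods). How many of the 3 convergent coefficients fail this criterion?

Checking each validity diagonal entry against its comparison values:
TA (methods 1·2): 0.35 vs {0.25, 0.39, 0.21, 0.32} → fail.
WM (methods 1·2): 0.73 vs {0.39, 0.25, 0.49, 0.54} → pass.
RF (methods 1·2): 0.67 vs {0.32, 0.21, 0.54, 0.49} → pass.
1 of 3 fail.

1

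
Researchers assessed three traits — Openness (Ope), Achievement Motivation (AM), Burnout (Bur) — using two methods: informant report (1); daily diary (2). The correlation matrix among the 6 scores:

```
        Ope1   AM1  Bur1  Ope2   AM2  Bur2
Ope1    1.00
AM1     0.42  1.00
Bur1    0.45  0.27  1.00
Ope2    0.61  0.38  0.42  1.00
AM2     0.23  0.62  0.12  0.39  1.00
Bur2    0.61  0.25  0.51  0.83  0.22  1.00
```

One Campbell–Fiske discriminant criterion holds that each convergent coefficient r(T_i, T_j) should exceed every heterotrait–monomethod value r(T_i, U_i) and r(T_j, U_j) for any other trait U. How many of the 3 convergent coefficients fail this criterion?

2

Convergent coefficients and their comparison sets:
Ope (methods 1·2): 0.61 vs {0.42, 0.39, 0.45, 0.83} → fail.
AM (methods 1·2): 0.62 vs {0.42, 0.39, 0.27, 0.22} → pass.
Bur (methods 1·2): 0.51 vs {0.45, 0.83, 0.27, 0.22} → fail.
2 of 3 fail.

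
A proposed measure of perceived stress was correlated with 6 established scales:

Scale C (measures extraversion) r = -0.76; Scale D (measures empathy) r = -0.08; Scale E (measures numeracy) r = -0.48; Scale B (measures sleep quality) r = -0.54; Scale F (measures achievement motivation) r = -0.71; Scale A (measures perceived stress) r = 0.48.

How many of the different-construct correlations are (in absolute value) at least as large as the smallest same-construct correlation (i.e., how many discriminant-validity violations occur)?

4

Convergent (same construct = perceived stress): Scale A.
Smallest convergent = 0.48. Discriminant |r|: 0.76, 0.08, 0.48, 0.54, 0.71; count ≥ 0.48 → 4.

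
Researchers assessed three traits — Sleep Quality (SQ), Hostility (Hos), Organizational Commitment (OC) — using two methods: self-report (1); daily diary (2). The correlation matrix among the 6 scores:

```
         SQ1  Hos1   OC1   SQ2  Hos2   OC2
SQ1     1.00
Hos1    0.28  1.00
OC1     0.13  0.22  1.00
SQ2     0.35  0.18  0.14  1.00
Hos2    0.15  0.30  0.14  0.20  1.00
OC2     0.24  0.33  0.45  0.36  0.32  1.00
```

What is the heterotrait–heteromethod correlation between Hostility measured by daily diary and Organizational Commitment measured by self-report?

0.14

Different traits and methods: r(Hos2, OC1) = 0.14.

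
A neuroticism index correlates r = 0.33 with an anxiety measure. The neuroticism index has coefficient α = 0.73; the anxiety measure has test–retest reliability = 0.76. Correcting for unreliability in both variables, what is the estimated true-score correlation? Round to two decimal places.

0.44

r_true = r_obs / √(r_xx · r_yy) = 0.33 / √(0.73 × 0.76) = 0.33 / √0.5548 = 0.33 / 0.7448 ≈ 0.44.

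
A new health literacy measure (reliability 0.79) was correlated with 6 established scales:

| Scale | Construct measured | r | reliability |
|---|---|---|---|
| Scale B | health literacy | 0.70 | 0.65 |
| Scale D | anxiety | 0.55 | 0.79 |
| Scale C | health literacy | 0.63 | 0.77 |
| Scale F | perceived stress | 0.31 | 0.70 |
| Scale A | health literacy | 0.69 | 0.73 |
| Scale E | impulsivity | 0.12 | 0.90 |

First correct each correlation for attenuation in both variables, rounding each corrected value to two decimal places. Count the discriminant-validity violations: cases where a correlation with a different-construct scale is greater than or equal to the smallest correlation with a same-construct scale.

0

Disattenuated r (r / √(r_scale · r_new)):
  Scale B (conv): 0.70 / √(0.65·0.79) = 0.98
  Scale D (disc): 0.55 / √(0.79·0.79) = 0.70
  Scale C (conv): 0.63 / √(0.77·0.79) = 0.81
  Scale F (disc): 0.31 / √(0.70·0.79) = 0.42
  Scale A (conv): 0.69 / √(0.73·0.79) = 0.91
  Scale E (disc): 0.12 / √(0.90·0.79) = 0.14
Smallest convergent = 0.81. Discriminant values: 0.70, 0.42, 0.14; count ≥ 0.81 → 0.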